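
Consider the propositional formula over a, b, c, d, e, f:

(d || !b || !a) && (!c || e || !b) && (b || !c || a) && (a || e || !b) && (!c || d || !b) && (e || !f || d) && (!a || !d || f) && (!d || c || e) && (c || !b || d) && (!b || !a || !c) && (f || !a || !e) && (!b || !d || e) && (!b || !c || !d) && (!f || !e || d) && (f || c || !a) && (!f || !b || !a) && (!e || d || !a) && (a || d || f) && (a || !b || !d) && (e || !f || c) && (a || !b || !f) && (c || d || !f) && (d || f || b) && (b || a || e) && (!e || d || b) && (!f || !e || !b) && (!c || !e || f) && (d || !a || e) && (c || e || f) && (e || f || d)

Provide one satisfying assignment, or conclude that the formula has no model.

Suppose d = true.
Suppose a = true.
From the singleton clause (f), f = true.
From the singleton clause (!b), b = false.
Suppose c = true.
All clauses hold; e can take either value.

a=true,  b=false,  c=true,  d=true,  e=true,  f=true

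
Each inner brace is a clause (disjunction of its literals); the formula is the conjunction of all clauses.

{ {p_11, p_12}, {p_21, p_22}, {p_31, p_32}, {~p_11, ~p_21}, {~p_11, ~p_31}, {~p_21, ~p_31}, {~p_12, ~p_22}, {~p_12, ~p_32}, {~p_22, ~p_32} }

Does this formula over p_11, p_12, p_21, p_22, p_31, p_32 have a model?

No, unsatisfiable

Try p_11 = 1.
From the singleton clause (~p_21), p_21 = 0.
From the singleton clause (p_22), p_22 = 1.
From the singleton clause (~p_31), p_31 = 0.
From the singleton clause (p_32), p_32 = 1.
Now (~p_32) is unsatisfied and unit — conflict.
Backtrack on p_11: now try p_11 = 0.
From the singleton clause (p_12), p_12 = 1.
From the singleton clause (~p_22), p_22 = 0.
From the singleton clause (p_21), p_21 = 1.
From the singleton clause (~p_31), p_31 = 0.
From the singleton clause (p_32), p_32 = 1.
Now (~p_32) is unsatisfied and unit — conflict.
Both values of p_11 lead to a conflict.
No assignment satisfies every clause.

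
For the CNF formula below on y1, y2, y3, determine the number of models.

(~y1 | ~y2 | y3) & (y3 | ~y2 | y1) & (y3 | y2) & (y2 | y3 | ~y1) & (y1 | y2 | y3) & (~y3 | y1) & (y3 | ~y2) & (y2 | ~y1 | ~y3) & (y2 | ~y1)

There are 2^3 = 8 truth assignments over (y1, y2, y3).
Check each against the 9 clauses (columns in the order y1, y2, y3):
  F F F  ✗ fails (y3 | y2)
  F F T  ✗ fails (~y3 | y1)
  F T F  ✗ fails (y3 | ~y2 | y1)
  F T T  ✗ fails (~y3 | y1)
  T F F  ✗ fails (y3 | y2)
  T F T  ✗ fails (y2 | ~y1 | ~y3)
  T T F  ✗ fails (~y1 | ~y2 | y3)
  T T T  ✓ satisfies all
1 of the 8 rows is a model.

1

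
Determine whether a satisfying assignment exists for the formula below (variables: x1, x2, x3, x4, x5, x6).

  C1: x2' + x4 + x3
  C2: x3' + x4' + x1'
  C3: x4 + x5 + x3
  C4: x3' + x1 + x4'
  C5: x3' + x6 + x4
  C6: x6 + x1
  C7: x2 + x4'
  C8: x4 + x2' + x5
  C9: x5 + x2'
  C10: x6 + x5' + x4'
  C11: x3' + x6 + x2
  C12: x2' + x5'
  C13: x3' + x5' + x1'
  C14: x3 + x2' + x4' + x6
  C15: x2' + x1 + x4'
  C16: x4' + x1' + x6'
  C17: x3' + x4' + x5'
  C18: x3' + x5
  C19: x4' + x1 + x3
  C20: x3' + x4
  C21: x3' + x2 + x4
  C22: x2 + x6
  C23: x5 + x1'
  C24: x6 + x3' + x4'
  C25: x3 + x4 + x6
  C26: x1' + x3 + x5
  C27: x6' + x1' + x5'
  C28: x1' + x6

Branch on x6: set x6 = 1.
Branch on x2: set x2 = 0.
From the singleton clause (x4'), x4 = 0.
From the singleton clause (x3'), x3 = 0.
From the singleton clause (x5), x5 = 1.
From the singleton clause (x1'), x1 = 0.
This assignment satisfies each clause.
A satisfying assignment: x1: 0,  x2: 0,  x3: 0,  x4: 0,  x5: 1,  x6: 1.

Yes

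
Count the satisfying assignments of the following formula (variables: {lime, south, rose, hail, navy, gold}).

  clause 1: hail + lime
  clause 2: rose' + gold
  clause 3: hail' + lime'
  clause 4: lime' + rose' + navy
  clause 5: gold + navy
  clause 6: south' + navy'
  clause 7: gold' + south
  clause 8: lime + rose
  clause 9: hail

1

There are 2^6 = 64 truth assignments over (lime, south, rose, hail, navy, gold).
Split on south. With south = 1, the clauses containing south are satisfied and south' drops from the rest; 1 of the 2^5 = 32 assignments to the other variables satisfy what remains.
With south = 0, by the same count on the reduced clause set, 0 assignments work.
Total: 1 + 0 = 1.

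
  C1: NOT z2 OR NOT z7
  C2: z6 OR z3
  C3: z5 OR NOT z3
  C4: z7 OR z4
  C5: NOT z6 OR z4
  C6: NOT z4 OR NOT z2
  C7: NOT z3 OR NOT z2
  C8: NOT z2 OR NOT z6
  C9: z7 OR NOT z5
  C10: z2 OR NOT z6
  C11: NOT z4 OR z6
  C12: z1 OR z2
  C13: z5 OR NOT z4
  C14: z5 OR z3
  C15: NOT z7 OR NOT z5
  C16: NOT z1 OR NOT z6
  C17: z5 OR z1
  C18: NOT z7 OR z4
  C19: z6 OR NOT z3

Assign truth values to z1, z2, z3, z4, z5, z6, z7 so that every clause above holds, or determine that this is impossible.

Branch on z2: set z2 = false.
(NOT z6) alone gives z6 = false.
(z3) alone gives z3 = true.
Now (NOT z3) is unsatisfied and unit — conflict.
That branch fails; take z2 = true instead.
(NOT z7) alone gives z7 = false.
(z4) alone gives z4 = true.
Now (NOT z4) is unsatisfied and unit — conflict.
Either choice for z2 ends in contradiction.

UNSATISFIABLE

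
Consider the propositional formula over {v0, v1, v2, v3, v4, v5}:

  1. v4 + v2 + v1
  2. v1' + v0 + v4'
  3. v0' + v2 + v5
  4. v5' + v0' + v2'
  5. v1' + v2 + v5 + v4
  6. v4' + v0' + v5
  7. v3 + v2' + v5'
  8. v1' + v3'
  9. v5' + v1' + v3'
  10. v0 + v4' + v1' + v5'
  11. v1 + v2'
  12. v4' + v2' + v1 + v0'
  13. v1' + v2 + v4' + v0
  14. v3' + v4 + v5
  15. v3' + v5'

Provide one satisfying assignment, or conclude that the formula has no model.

v0=0, v1=0, v2=0, v3=0, v4=1, v5=0

Branch on v1: set v1 = 0.
The clause (v2') is unit, so v2 = 0.
The clause (v4) is unit, so v4 = 1.
Branch on v0: set v0 = 0.
Branch on v3: set v3 = 0.
No clause remains; v5 is free.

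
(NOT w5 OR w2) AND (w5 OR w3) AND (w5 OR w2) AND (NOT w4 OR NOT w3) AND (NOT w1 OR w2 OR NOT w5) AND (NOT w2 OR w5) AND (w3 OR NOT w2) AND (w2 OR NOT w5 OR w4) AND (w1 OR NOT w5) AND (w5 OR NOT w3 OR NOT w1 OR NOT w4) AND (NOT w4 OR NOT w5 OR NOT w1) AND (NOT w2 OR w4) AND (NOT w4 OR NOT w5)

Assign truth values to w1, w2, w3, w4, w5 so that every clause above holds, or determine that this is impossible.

Suppose w5 = false.
The clause (w3) is unit, so w3 = true.
The clause (w2) is unit, so w2 = true.
But (NOT w2) is also a unit clause — contradiction.
So w5 must be the other value — set w5 = true.
The clause (w2) is unit, so w2 = true.
The clause (w3) is unit, so w3 = true.
The clause (NOT w4) is unit, so w4 = false.
But (w4) is also a unit clause — contradiction.
Either choice for w5 ends in contradiction.

UNSATISFIABLE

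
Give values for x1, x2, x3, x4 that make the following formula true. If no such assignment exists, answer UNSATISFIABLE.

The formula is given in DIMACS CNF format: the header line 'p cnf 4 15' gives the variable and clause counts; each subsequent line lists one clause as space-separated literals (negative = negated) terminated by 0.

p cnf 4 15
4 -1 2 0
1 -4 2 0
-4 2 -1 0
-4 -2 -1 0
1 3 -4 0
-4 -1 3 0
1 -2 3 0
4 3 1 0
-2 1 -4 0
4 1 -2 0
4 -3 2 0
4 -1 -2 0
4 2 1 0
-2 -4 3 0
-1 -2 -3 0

Suppose x4 = True.
Suppose x1 = True.
Unit clause (x2) forces x2 = True.
That conflicts with the unit clause (¬x2).
That branch fails; take x1 = False instead.
Unit clause (x2) forces x2 = True.
That conflicts with the unit clause (¬x2).
Neither x1 = True nor x1 = False works.
That branch fails; take x4 = False instead.
Suppose x1 = False.
Unit clause (x3) forces x3 = True.
Unit clause (¬x2) forces x2 = False.
That conflicts with the unit clause (x2).
That branch fails; take x1 = True instead.
Unit clause (x2) forces x2 = True.
That conflicts with the unit clause (¬x2).
Neither x1 = True nor x1 = False works.
Neither x4 = True nor x4 = False works.

UNSATISFIABLE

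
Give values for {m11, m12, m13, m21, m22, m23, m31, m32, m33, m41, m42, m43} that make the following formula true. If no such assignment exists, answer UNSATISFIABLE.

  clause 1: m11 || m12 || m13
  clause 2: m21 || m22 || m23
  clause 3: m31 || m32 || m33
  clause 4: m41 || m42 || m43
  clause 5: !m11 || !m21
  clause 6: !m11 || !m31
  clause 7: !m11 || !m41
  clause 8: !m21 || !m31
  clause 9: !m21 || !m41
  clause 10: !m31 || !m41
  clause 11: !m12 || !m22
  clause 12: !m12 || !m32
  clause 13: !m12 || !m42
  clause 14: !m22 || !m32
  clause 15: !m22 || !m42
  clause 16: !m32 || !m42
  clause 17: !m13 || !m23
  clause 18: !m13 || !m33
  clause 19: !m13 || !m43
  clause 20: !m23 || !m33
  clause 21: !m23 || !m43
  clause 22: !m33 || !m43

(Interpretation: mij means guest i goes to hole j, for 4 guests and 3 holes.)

Try m11 = false.
Try m12 = true.
The clause (!m22) is unit, so m22 = false.
The clause (!m32) is unit, so m32 = false.
The clause (!m42) is unit, so m42 = false.
Try m21 = true.
The clause (!m31) is unit, so m31 = false.
The clause (m33) is unit, so m33 = true.
The clause (!m41) is unit, so m41 = false.
The clause (m43) is unit, so m43 = true.
But (!m43) is also a unit clause — contradiction.
So m21 must be the other value — set m21 = false.
The clause (m23) is unit, so m23 = true.
The clause (!m13) is unit, so m13 = false.
The clause (!m33) is unit, so m33 = false.
The clause (m31) is unit, so m31 = true.
The clause (!m41) is unit, so m41 = false.
The clause (m43) is unit, so m43 = true.
But (!m43) is also a unit clause — contradiction.
Both values of m21 lead to a conflict.
So m12 must be the other value — set m12 = false.
The clause (m13) is unit, so m13 = true.
The clause (!m23) is unit, so m23 = false.
The clause (!m33) is unit, so m33 = false.
The clause (!m43) is unit, so m43 = false.
Try m21 = true.
The clause (!m31) is unit, so m31 = false.
The clause (m32) is unit, so m32 = true.
The clause (!m41) is unit, so m41 = false.
The clause (m42) is unit, so m42 = true.
But (!m42) is also a unit clause — contradiction.
So m21 must be the other value — set m21 = false.
The clause (m22) is unit, so m22 = true.
The clause (!m32) is unit, so m32 = false.
The clause (m31) is unit, so m31 = true.
The clause (!m41) is unit, so m41 = false.
The clause (m42) is unit, so m42 = true.
But (!m42) is also a unit clause — contradiction.
Both values of m21 lead to a conflict.
Both values of m12 lead to a conflict.
So m11 must be the other value — set m11 = true.
The clause (!m21) is unit, so m21 = false.
The clause (!m31) is unit, so m31 = false.
The clause (!m41) is unit, so m41 = false.
Try m22 = true.
The clause (!m12) is unit, so m12 = false.
The clause (!m32) is unit, so m32 = false.
The clause (m33) is unit, so m33 = true.
The clause (!m42) is unit, so m42 = false.
The clause (m43) is unit, so m43 = true.
But (!m43) is also a unit clause — contradiction.
So m22 must be the other value — set m22 = false.
The clause (m23) is unit, so m23 = true.
The clause (!m13) is unit, so m13 = false.
The clause (!m33) is unit, so m33 = false.
The clause (m32) is unit, so m32 = true.
The clause (!m12) is unit, so m12 = false.
The clause (!m42) is unit, so m42 = false.
The clause (m43) is unit, so m43 = true.
But (!m43) is also a unit clause — contradiction.
Both values of m22 lead to a conflict.
Both values of m11 lead to a conflict.

UNSATISFIABLE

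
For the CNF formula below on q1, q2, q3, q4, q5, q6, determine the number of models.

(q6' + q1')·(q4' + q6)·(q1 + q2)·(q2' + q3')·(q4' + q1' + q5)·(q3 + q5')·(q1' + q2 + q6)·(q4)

There are 2^6 = 64 truth assignments over (q1, q2, q3, q4, q5, q6).
Split on q5. With q5 = 1, the clauses containing q5 are satisfied and q5' drops from the rest; 0 of the 2^5 = 32 assignments to the other variables satisfy what remains.
With q5 = 0, by the same count on the reduced clause set, 1 assignment works.
(One model: q1=F, q2=T, q3=F, q4=T, q5=F, q6=T.)
Total: 0 + 1 = 1.

1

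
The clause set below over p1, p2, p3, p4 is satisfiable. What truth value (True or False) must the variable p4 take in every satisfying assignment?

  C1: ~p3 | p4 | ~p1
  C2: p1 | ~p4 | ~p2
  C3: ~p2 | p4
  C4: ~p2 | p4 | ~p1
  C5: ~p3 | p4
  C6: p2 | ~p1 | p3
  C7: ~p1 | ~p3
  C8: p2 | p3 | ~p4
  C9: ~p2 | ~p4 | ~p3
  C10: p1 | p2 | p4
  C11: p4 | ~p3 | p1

True

Suppose p4 = 0.
Unit clause (~p2) forces p2 = 0.
Unit clause (~p3) forces p3 = 0.
Unit clause (~p1) forces p1 = 0.
That conflicts with the unit clause (p1).
So every satisfying assignment has p4 = True.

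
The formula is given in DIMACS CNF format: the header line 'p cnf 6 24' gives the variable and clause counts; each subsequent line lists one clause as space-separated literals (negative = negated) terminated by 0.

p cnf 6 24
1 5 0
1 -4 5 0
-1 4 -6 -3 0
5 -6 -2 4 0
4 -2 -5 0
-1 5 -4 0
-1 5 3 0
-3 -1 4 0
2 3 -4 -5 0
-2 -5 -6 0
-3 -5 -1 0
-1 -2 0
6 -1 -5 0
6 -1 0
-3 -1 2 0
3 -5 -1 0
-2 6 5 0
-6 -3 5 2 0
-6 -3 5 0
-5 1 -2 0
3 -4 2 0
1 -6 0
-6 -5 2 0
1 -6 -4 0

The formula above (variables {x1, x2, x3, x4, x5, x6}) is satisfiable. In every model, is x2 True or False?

False

Suppose x2 = True.
(¬x1) alone gives x1 = False.
(x5) alone gives x5 = True.
But (¬x5) is also a unit clause — contradiction.
So every satisfying assignment has x2 = False.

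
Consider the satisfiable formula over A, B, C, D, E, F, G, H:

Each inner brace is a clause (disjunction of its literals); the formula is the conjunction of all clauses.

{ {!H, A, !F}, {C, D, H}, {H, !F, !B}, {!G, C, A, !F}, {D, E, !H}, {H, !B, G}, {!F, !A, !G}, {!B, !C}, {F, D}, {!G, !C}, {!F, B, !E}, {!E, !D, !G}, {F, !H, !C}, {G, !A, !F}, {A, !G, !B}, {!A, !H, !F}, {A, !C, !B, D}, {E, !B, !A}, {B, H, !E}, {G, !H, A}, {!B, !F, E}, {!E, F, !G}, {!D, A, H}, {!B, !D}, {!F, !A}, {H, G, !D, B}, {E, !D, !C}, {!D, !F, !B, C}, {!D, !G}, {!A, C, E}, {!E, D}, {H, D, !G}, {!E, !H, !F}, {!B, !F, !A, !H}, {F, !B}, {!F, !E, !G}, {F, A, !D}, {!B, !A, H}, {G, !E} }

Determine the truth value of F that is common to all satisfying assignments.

True

Suppose F = false.
From the singleton clause (D), D = true.
From the singleton clause (!B), B = false.
From the singleton clause (!G), G = false.
From the singleton clause (H), H = true.
From the singleton clause (!C), C = false.
From the singleton clause (A), A = true.
From the singleton clause (E), E = true.
That conflicts with the unit clause (!E).
So every satisfying assignment has F = True.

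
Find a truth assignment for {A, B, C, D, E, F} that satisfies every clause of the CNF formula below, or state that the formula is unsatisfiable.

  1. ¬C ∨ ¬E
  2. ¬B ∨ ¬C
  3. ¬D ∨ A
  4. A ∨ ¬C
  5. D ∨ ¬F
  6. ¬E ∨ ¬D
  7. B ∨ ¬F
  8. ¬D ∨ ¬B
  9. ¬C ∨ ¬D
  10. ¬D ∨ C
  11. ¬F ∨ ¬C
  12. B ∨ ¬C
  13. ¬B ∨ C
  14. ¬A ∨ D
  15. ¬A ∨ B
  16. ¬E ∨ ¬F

Case C = False:
From the singleton clause (¬D), D = False.
From the singleton clause (¬F), F = False.
From the singleton clause (¬B), B = False.
From the singleton clause (¬A), A = False.
No clause remains; E is free.

A ↦ False,  B ↦ False,  C ↦ False,  D ↦ False,  E ↦ False,  F ↦ False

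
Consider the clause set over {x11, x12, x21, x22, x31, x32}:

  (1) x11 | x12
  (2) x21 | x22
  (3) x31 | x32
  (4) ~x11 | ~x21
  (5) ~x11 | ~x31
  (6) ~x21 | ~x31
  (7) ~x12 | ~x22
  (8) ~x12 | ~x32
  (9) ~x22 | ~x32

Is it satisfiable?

Case x11 = 1:
The clause (~x21) is unit, so x21 = 0.
The clause (x22) is unit, so x22 = 1.
The clause (~x31) is unit, so x31 = 0.
The clause (x32) is unit, so x32 = 1.
But (~x32) is also a unit clause — contradiction.
That branch fails; take x11 = 0 instead.
The clause (x12) is unit, so x12 = 1.
The clause (~x22) is unit, so x22 = 0.
The clause (x21) is unit, so x21 = 1.
The clause (~x31) is unit, so x31 = 0.
The clause (x32) is unit, so x32 = 1.
But (~x32) is also a unit clause — contradiction.
Neither x11 = 1 nor x11 = 0 works.
No assignment satisfies every clause.

No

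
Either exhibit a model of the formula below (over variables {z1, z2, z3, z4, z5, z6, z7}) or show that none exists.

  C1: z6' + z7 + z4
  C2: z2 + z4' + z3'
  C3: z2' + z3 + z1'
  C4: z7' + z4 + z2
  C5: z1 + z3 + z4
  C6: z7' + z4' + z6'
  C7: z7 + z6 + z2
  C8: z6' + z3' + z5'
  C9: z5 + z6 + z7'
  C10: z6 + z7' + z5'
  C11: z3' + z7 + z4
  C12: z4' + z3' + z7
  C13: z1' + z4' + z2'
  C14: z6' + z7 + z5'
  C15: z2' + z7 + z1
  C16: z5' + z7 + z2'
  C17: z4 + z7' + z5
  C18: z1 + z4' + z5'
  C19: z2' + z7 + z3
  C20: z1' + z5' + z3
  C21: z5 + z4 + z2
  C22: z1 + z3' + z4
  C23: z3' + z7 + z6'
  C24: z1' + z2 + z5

z1: 0, z2: 0, z3: 0, z4: 1, z5: 0, z6: 1, z7: 0

Case z6 = 1:
Case z7 = 0:
From the singleton clause (z4), z4 = 1.
From the singleton clause (z3'), z3 = 0.
From the singleton clause (z5'), z5 = 0.
From the singleton clause (z2'), z2 = 0.
From the singleton clause (z1'), z1 = 0.
All clauses are satisfied.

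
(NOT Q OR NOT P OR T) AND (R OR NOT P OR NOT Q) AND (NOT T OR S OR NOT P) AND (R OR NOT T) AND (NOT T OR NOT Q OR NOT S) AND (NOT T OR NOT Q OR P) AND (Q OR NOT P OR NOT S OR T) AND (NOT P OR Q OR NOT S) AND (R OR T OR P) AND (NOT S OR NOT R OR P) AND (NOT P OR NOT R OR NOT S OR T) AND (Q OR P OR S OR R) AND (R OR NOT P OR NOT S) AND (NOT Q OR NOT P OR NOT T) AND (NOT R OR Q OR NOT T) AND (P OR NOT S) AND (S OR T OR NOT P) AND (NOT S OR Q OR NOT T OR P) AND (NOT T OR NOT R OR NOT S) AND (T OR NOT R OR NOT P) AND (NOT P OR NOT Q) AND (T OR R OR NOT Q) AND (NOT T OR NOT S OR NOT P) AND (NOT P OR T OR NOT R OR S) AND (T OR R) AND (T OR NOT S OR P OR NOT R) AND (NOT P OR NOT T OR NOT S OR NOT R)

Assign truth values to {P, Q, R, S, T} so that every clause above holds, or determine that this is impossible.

Branch on R: set R = true.
Branch on S: set S = false.
Branch on T: set T = false.
The clause (NOT P) is unit, so P = false.
Every clause is now satisfied; Q is unconstrained.

P ↦ false, Q ↦ false, R ↦ true, S ↦ false, T ↦ false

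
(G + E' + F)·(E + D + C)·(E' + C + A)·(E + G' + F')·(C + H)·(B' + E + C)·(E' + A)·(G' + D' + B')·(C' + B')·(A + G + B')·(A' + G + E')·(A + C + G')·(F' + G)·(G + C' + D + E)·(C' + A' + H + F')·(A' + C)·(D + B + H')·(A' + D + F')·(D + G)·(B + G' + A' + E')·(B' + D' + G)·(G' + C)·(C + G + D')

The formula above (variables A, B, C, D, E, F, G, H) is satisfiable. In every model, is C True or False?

Suppose C = 0.
Unit clause (H) forces H = 1.
Unit clause (A') forces A = 0.
Unit clause (E') forces E = 0.
Unit clause (D) forces D = 1.
Unit clause (B') forces B = 0.
Unit clause (G') forces G = 0.
But (G) is also a unit clause — contradiction.
So every satisfying assignment has C = True.

True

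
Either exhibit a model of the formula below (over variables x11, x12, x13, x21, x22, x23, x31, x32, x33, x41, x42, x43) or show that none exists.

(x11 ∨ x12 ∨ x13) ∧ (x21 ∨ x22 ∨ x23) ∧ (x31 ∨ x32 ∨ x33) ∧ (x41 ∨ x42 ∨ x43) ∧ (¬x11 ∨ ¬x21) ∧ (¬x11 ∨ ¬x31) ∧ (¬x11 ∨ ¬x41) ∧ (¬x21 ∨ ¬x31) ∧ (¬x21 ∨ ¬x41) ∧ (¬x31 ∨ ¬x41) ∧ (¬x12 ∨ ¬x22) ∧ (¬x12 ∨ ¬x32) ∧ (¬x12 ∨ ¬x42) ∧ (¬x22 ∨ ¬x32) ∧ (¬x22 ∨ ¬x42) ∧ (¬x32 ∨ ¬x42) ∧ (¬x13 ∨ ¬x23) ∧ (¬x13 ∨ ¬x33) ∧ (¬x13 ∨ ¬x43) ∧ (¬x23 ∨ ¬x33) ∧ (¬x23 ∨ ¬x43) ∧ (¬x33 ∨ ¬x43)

UNSATISFIABLE

Case x11 = False:
Case x12 = True:
The clause (¬x22) is unit, so x22 = False.
The clause (¬x32) is unit, so x32 = False.
The clause (¬x42) is unit, so x42 = False.
Case x21 = True:
The clause (¬x31) is unit, so x31 = False.
The clause (x33) is unit, so x33 = True.
The clause (¬x41) is unit, so x41 = False.
The clause (x43) is unit, so x43 = True.
But (¬x43) is also a unit clause — contradiction.
Undo x21 and try x21 = False.
The clause (x23) is unit, so x23 = True.
The clause (¬x13) is unit, so x13 = False.
The clause (¬x33) is unit, so x33 = False.
The clause (x31) is unit, so x31 = True.
The clause (¬x41) is unit, so x41 = False.
The clause (x43) is unit, so x43 = True.
But (¬x43) is also a unit clause — contradiction.
Either choice for x21 ends in contradiction.
Undo x12 and try x12 = False.
The clause (x13) is unit, so x13 = True.
The clause (¬x23) is unit, so x23 = False.
The clause (¬x33) is unit, so x33 = False.
The clause (¬x43) is unit, so x43 = False.
Case x21 = True:
The clause (¬x31) is unit, so x31 = False.
The clause (x32) is unit, so x32 = True.
The clause (¬x41) is unit, so x41 = False.
The clause (x42) is unit, so x42 = True.
But (¬x42) is also a unit clause — contradiction.
Undo x21 and try x21 = False.
The clause (x22) is unit, so x22 = True.
The clause (¬x32) is unit, so x32 = False.
The clause (x31) is unit, so x31 = True.
The clause (¬x41) is unit, so x41 = False.
The clause (x42) is unit, so x42 = True.
But (¬x42) is also a unit clause — contradiction.
Either choice for x21 ends in contradiction.
Either choice for x12 ends in contradiction.
Undo x11 and try x11 = True.
The clause (¬x21) is unit, so x21 = False.
The clause (¬x31) is unit, so x31 = False.
The clause (¬x41) is unit, so x41 = False.
Case x22 = True:
The clause (¬x12) is unit, so x12 = False.
The clause (¬x32) is unit, so x32 = False.
The clause (x33) is unit, so x33 = True.
The clause (¬x42) is unit, so x42 = False.
The clause (x43) is unit, so x43 = True.
But (¬x43) is also a unit clause — contradiction.
Undo x22 and try x22 = False.
The clause (x23) is unit, so x23 = True.
The clause (¬x13) is unit, so x13 = False.
The clause (¬x33) is unit, so x33 = False.
The clause (x32) is unit, so x32 = True.
The clause (¬x12) is unit, so x12 = False.
The clause (¬x42) is unit, so x42 = False.
The clause (x43) is unit, so x43 = True.
But (¬x43) is also a unit clause — contradiction.
Either choice for x22 ends in contradiction.
Either choice for x11 ends in contradiction.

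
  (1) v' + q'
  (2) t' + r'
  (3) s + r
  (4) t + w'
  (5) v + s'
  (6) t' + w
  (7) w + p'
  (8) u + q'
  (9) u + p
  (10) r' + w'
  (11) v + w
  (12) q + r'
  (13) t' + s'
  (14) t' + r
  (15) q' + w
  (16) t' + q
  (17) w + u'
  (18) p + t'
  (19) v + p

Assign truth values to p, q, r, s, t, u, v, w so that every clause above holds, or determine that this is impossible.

Branch on v: set v = 0.
Unit clause (s') forces s = 0.
Unit clause (r) forces r = 1.
Unit clause (t') forces t = 0.
Unit clause (w') forces w = 0.
That conflicts with the unit clause (w).
Undo v and try v = 1.
Unit clause (q') forces q = 0.
Unit clause (r') forces r = 0.
Unit clause (s) forces s = 1.
Unit clause (t') forces t = 0.
Unit clause (w') forces w = 0.
Unit clause (p') forces p = 0.
Unit clause (u) forces u = 1.
That conflicts with the unit clause (u').
Neither v = 1 nor v = 0 works.

UNSATISFIABLE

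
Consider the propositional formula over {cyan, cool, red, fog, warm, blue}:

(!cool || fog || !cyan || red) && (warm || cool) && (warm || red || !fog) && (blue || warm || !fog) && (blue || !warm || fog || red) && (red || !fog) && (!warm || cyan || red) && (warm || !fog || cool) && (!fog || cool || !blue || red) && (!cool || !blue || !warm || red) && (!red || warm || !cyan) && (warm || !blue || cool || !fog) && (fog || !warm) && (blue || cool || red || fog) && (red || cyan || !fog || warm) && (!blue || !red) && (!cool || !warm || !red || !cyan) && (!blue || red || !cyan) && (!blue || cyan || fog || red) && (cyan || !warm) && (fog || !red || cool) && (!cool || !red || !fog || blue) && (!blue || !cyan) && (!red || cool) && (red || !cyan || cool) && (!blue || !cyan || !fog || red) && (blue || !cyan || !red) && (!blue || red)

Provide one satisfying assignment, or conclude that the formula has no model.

Case warm = false:
Unit clause (cool) forces cool = true.
Case red = false:
Unit clause (!fog) forces fog = false.
Unit clause (!cyan) forces cyan = false.
Unit clause (!blue) forces blue = false.
Every clause now holds.

cyan=false; cool=true; red=false; fog=false; warm=false; blue=false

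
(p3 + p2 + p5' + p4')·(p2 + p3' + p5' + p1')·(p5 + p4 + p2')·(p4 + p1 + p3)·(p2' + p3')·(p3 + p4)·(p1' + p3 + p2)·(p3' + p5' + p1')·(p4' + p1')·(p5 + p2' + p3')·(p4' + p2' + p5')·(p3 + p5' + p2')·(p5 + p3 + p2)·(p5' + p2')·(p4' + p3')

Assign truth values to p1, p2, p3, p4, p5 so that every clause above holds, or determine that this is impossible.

Branch on p2: set p2 = 0.
Branch on p3: set p3 = 1.
(p4') alone gives p4 = 0.
Branch on p5: set p5 = 0.
All clauses hold; p1 can take either value.

p1=1, p2=0, p3=1, p4=0, p5=0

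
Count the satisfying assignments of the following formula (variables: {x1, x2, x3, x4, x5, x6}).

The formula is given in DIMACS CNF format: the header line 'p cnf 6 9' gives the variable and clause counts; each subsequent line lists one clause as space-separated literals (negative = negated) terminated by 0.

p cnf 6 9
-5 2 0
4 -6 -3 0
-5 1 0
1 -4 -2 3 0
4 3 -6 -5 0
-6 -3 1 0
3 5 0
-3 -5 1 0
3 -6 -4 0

15

There are 2^6 = 64 truth assignments over (x1, x2, x3, x4, x5, x6).
Split on x5. With x5 = True, the clauses containing x5 are satisfied and ¬x5 drops from the rest; 5 of the 2^5 = 32 assignments to the other variables satisfy what remains.
With x5 = False, by the same count on the reduced clause set, 10 assignments work.
(One model: x1=F, x2=F, x3=T, x4=F, x5=F, x6=F.)
Total: 5 + 10 = 15.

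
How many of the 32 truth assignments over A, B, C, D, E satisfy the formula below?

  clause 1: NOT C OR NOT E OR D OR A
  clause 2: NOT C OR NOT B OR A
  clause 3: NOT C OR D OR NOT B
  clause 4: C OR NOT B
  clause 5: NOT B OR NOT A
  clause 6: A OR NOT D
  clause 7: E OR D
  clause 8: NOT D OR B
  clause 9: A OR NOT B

There are 2^5 = 32 truth assignments over (A, B, C, D, E).
Split on B. With B = true, the clauses containing B are satisfied and NOT B drops from the rest; 0 of the 2^4 = 16 assignments to the other variables satisfy what remains.
With B = false, by the same count on the reduced clause set, 3 assignments work.
(One model: A=F, B=F, C=F, D=F, E=T.)
Total: 0 + 3 = 3.

3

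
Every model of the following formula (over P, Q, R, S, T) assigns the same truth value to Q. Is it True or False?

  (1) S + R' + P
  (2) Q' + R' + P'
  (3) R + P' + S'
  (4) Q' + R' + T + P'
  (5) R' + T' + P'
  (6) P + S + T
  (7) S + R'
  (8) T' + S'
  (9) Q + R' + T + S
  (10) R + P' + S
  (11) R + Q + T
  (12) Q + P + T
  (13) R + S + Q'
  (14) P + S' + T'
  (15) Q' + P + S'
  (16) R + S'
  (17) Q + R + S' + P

False

Suppose Q = 1.
Suppose R = 0.
From the singleton clause (S), S = 1.
That conflicts with the unit clause (S').
Undo R and try R = 1.
From the singleton clause (P'), P = 0.
From the singleton clause (S), S = 1.
That conflicts with the unit clause (S').
Either choice for R ends in contradiction.
So every satisfying assignment has Q = False.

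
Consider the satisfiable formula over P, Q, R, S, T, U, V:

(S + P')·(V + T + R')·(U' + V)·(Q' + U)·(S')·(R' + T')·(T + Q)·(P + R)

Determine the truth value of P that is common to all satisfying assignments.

False

Suppose P = 1.
The clause (S) is unit, so S = 1.
Now (S') is unsatisfied and unit — conflict.
So every satisfying assignment has P = False.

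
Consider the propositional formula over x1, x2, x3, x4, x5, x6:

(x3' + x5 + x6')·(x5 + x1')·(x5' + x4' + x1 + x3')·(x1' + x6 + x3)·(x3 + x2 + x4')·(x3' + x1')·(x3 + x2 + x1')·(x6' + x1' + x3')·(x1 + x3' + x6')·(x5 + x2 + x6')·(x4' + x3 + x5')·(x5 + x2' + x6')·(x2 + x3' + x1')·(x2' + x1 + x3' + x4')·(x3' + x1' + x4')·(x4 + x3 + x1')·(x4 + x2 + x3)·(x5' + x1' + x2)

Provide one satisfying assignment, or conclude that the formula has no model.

x1 ↦ 0, x2 ↦ 1, x3 ↦ 0, x4 ↦ 0, x5 ↦ 1, x6 ↦ 1

Case x5 = 1:
Case x3 = 0:
(x4') alone gives x4 = 0.
(x1') alone gives x1 = 0.
(x2) alone gives x2 = 1.
No clause remains; x6 is free.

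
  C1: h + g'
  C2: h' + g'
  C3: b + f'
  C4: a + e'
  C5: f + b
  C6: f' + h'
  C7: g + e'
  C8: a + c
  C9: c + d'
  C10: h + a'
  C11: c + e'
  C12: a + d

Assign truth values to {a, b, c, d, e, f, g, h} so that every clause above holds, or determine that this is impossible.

a=0, b=1, c=1, d=1, e=0, f=0, g=0, h=1

Case h = 1:
Unit clause (g') forces g = 0.
Unit clause (f') forces f = 0.
Unit clause (b) forces b = 1.
Unit clause (e') forces e = 0.
Case a = 0:
Unit clause (c) forces c = 1.
Unit clause (d) forces d = 1.
All clauses are satisfied.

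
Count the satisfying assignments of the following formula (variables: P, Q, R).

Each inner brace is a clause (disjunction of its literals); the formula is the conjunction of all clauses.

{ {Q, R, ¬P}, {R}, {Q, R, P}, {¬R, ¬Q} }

There are 2^3 = 8 truth assignments over (P, Q, R).
Check each against the 4 clauses (columns in the order P, Q, R):
  F F F  ✗ fails (R)
  F F T  ✓ satisfies all
  F T F  ✗ fails (R)
  F T T  ✗ fails (¬R ∨ ¬Q)
  T F F  ✗ fails (Q ∨ R ∨ ¬P)
  T F T  ✓ satisfies all
  T T F  ✗ fails (R)
  T T T  ✗ fails (¬R ∨ ¬Q)
2 of the 8 rows are models.

2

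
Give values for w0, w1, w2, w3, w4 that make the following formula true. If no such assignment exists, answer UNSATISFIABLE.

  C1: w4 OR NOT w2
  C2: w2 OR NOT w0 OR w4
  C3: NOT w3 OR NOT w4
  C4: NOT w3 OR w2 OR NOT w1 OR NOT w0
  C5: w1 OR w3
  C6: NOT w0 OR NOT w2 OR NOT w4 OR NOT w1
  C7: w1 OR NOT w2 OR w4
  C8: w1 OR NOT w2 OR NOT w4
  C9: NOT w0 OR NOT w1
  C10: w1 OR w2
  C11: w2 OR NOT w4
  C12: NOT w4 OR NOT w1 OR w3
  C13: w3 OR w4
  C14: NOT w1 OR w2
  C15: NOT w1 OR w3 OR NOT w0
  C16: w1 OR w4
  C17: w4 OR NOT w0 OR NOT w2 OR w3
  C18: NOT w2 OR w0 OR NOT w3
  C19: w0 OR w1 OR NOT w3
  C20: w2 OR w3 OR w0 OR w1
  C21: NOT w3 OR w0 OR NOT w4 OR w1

UNSATISFIABLE

Branch on w4: set w4 = true.
The clause (NOT w3) is unit, so w3 = false.
The clause (w1) is unit, so w1 = true.
Now (NOT w1) is unsatisfied and unit — conflict.
So w4 must be the other value — set w4 = false.
The clause (NOT w2) is unit, so w2 = false.
The clause (NOT w0) is unit, so w0 = false.
The clause (w1) is unit, so w1 = true.
Now (NOT w1) is unsatisfied and unit — conflict.
Neither w4 = true nor w4 = false works.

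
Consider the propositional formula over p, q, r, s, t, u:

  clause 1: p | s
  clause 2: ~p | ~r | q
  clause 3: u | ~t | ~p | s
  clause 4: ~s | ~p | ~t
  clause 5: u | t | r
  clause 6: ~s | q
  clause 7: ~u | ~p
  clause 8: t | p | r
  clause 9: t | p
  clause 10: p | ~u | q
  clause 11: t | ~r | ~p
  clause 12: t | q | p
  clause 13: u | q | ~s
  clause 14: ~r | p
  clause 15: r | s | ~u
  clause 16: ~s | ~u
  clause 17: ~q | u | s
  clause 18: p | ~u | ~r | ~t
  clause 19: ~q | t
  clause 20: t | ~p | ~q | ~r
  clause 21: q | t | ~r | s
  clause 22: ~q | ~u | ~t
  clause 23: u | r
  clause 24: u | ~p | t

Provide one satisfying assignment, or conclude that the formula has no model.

UNSATISFIABLE

Try p = 1.
(~u) alone gives u = 0.
(r) alone gives r = 1.
(q) alone gives q = 1.
(t) alone gives t = 1.
(s) alone gives s = 1.
But (~s) is also a unit clause — contradiction.
That branch fails; take p = 0 instead.
(s) alone gives s = 1.
(q) alone gives q = 1.
(t) alone gives t = 1.
(~r) alone gives r = 0.
(~u) alone gives u = 0.
But (u) is also a unit clause — contradiction.
Neither p = 1 nor p = 0 works.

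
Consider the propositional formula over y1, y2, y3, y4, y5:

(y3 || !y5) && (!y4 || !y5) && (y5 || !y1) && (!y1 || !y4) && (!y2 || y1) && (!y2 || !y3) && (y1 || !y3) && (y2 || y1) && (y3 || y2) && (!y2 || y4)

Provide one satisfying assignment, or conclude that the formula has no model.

Case y3 = true:
Unit clause (!y2) forces y2 = false.
Unit clause (y1) forces y1 = true.
Unit clause (y5) forces y5 = true.
Unit clause (!y4) forces y4 = false.
This assignment satisfies each clause.

y1 ↦ true; y2 ↦ false; y3 ↦ true; y4 ↦ false; y5 ↦ true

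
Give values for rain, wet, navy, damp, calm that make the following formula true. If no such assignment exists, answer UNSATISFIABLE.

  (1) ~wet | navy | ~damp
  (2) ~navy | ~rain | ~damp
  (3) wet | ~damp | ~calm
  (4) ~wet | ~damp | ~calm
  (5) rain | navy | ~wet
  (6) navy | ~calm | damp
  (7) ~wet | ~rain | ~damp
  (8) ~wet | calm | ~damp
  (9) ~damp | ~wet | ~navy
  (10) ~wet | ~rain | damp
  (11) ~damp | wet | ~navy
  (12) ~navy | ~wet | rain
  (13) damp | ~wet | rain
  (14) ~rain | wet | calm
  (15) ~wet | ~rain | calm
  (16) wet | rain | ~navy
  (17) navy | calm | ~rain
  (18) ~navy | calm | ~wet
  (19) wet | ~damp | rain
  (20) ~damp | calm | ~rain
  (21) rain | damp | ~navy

rain=1,  wet=0,  navy=1,  damp=0,  calm=1

Case wet = 0:
Case damp = 0:
Case navy = 1:
Unit clause (rain) forces rain = 1.
Unit clause (calm) forces calm = 1.
Every clause now holds.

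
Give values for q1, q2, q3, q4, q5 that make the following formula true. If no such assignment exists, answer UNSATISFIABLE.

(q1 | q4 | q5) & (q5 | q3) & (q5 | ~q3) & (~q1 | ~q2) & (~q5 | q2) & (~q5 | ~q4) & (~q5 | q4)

Case q5 = 1:
From the singleton clause (q2), q2 = 1.
From the singleton clause (~q1), q1 = 0.
From the singleton clause (~q4), q4 = 0.
That conflicts with the unit clause (q4).
So q5 must be the other value — set q5 = 0.
From the singleton clause (q3), q3 = 1.
That conflicts with the unit clause (~q3).
Either choice for q5 ends in contradiction.

UNSATISFIABLE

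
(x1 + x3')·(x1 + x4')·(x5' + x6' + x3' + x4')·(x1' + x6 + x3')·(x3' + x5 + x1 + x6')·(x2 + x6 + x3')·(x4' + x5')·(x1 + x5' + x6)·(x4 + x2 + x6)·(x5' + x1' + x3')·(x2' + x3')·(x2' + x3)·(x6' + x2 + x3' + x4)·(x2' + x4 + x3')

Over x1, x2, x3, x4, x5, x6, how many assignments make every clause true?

There are 2^6 = 64 truth assignments over (x1, x2, x3, x4, x5, x6).
Split on x2. With x2 = 1, the clauses containing x2 are satisfied and x2' drops from the rest; 0 of the 2^5 = 32 assignments to the other variables satisfy what remains.
With x2 = 0, by the same count on the reduced clause set, 7 assignments work.
(One model: x1=F, x2=F, x3=F, x4=F, x5=F, x6=T.)
Total: 0 + 7 = 7.

7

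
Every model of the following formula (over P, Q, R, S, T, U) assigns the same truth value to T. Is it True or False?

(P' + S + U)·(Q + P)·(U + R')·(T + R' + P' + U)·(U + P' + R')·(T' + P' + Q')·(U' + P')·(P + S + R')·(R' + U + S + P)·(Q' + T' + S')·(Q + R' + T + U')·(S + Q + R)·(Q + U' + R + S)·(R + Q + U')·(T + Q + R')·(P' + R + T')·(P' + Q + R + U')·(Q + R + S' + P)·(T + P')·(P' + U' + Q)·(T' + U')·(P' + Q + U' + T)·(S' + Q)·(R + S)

False

Suppose T = 1.
From the singleton clause (U'), U = 0.
From the singleton clause (R'), R = 0.
From the singleton clause (P'), P = 0.
From the singleton clause (Q), Q = 1.
From the singleton clause (S'), S = 0.
That conflicts with the unit clause (S).
So every satisfying assignment has T = False.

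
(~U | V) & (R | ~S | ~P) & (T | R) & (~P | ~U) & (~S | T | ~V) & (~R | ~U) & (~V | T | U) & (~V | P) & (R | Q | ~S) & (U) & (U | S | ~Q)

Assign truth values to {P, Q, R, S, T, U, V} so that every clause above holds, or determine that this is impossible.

UNSATISFIABLE

From the singleton clause (U), U = 1.
From the singleton clause (V), V = 1.
From the singleton clause (~P), P = 0.
Now (P) is unsatisfied and unit — conflict.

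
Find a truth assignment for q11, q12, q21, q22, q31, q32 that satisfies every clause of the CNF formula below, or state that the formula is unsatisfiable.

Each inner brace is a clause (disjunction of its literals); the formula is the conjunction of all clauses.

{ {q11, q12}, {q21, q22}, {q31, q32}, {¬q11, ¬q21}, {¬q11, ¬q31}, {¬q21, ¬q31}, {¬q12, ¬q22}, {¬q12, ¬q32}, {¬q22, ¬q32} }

Suppose q11 = True.
(¬q21) alone gives q21 = False.
(q22) alone gives q22 = True.
(¬q31) alone gives q31 = False.
(q32) alone gives q32 = True.
That conflicts with the unit clause (¬q32).
So q11 must be the other value — set q11 = False.
(q12) alone gives q12 = True.
(¬q22) alone gives q22 = False.
(q21) alone gives q21 = True.
(¬q31) alone gives q31 = False.
(q32) alone gives q32 = True.
That conflicts with the unit clause (¬q32).
Both values of q11 lead to a conflict.

UNSATISFIABLE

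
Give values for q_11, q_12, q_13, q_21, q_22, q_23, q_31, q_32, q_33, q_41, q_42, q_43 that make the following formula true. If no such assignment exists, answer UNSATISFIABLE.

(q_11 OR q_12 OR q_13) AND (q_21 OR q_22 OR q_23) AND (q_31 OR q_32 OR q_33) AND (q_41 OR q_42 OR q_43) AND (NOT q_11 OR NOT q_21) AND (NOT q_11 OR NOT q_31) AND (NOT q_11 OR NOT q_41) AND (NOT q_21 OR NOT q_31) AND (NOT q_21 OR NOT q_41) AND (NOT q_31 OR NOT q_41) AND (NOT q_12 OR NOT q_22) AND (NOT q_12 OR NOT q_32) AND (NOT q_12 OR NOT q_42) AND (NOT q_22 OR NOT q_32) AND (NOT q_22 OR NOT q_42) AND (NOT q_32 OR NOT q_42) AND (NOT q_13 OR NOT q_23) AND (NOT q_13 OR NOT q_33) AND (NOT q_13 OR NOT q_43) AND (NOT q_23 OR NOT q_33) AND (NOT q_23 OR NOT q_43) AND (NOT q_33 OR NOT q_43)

Try q_11 = false.
Try q_12 = true.
From the singleton clause (NOT q_22), q_22 = false.
From the singleton clause (NOT q_32), q_32 = false.
From the singleton clause (NOT q_42), q_42 = false.
Try q_21 = true.
From the singleton clause (NOT q_31), q_31 = false.
From the singleton clause (q_33), q_33 = true.
From the singleton clause (NOT q_41), q_41 = false.
From the singleton clause (q_43), q_43 = true.
That conflicts with the unit clause (NOT q_43).
Backtrack on q_21: now try q_21 = false.
From the singleton clause (q_23), q_23 = true.
From the singleton clause (NOT q_13), q_13 = false.
From the singleton clause (NOT q_33), q_33 = false.
From the singleton clause (q_31), q_31 = true.
From the singleton clause (NOT q_41), q_41 = false.
From the singleton clause (q_43), q_43 = true.
That conflicts with the unit clause (NOT q_43).
Either choice for q_21 ends in contradiction.
Backtrack on q_12: now try q_12 = false.
From the singleton clause (q_13), q_13 = true.
From the singleton clause (NOT q_23), q_23 = false.
From the singleton clause (NOT q_33), q_33 = false.
From the singleton clause (NOT q_43), q_43 = false.
Try q_21 = true.
From the singleton clause (NOT q_31), q_31 = false.
From the singleton clause (q_32), q_32 = true.
From the singleton clause (NOT q_41), q_41 = false.
From the singleton clause (q_42), q_42 = true.
That conflicts with the unit clause (NOT q_42).
Backtrack on q_21: now try q_21 = false.
From the singleton clause (q_22), q_22 = true.
From the singleton clause (NOT q_32), q_32 = false.
From the singleton clause (q_31), q_31 = true.
From the singleton clause (NOT q_41), q_41 = false.
From the singleton clause (q_42), q_42 = true.
That conflicts with the unit clause (NOT q_42).
Either choice for q_21 ends in contradiction.
Either choice for q_12 ends in contradiction.
Backtrack on q_11: now try q_11 = true.
From the singleton clause (NOT q_21), q_21 = false.
From the singleton clause (NOT q_31), q_31 = false.
From the singleton clause (NOT q_41), q_41 = false.
Try q_22 = true.
From the singleton clause (NOT q_12), q_12 = false.
From the singleton clause (NOT q_32), q_32 = false.
From the singleton clause (q_33), q_33 = true.
From the singleton clause (NOT q_42), q_42 = false.
From the singleton clause (q_43), q_43 = true.
That conflicts with the unit clause (NOT q_43).
Backtrack on q_22: now try q_22 = false.
From the singleton clause (q_23), q_23 = true.
From the singleton clause (NOT q_13), q_13 = false.
From the singleton clause (NOT q_33), q_33 = false.
From the singleton clause (q_32), q_32 = true.
From the singleton clause (NOT q_12), q_12 = false.
From the singleton clause (NOT q_42), q_42 = false.
From the singleton clause (q_43), q_43 = true.
That conflicts with the unit clause (NOT q_43).
Either choice for q_22 ends in contradiction.
Either choice for q_11 ends in contradiction.

UNSATISFIABLE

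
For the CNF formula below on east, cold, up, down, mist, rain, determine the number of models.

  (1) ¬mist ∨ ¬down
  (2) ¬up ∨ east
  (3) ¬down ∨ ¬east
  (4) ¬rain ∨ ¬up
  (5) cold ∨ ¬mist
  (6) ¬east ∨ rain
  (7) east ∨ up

3

There are 2^6 = 64 truth assignments over (east, cold, up, down, mist, rain).
Split on down. With down = True, the clauses containing down are satisfied and ¬down drops from the rest; 0 of the 2^5 = 32 assignments to the other variables satisfy what remains.
With down = False, by the same count on the reduced clause set, 3 assignments work.
(One model: east=T, cold=F, up=F, down=F, mist=F, rain=T.)
Total: 0 + 3 = 3.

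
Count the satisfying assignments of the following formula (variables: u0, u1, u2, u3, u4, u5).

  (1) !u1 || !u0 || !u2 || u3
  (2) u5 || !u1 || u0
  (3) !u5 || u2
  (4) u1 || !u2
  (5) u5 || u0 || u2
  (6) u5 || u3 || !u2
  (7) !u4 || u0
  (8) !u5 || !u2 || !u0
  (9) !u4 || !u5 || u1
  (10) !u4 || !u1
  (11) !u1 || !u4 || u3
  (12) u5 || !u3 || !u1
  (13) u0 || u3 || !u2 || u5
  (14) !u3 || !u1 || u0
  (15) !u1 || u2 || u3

5

There are 2^6 = 64 truth assignments over (u0, u1, u2, u3, u4, u5).
Split on u4. With u4 = true, the clauses containing u4 are satisfied and !u4 drops from the rest; 2 of the 2^5 = 32 assignments to the other variables satisfy what remains.
With u4 = false, by the same count on the reduced clause set, 3 assignments work.
(One model: u0=F, u1=T, u2=T, u3=F, u4=F, u5=T.)
Total: 2 + 3 = 5.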